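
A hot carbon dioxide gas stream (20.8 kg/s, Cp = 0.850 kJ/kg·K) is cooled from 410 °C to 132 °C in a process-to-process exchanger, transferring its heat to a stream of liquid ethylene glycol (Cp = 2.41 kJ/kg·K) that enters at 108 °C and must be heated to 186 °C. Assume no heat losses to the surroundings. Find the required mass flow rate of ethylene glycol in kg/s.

Heat released by hot stream: Q = 20.8 × 0.850 × (410 − 132) = 4915 kJ/s
Energy balance on cold side (adiabatic exchanger): Q = ṁ_c·Cp_c·(T_c,out − T_c,in)
ṁ_c = 4915 / [2.41 × (186 − 108)] = 26.147 kg/s

ṁ_c = 26.1 kg/s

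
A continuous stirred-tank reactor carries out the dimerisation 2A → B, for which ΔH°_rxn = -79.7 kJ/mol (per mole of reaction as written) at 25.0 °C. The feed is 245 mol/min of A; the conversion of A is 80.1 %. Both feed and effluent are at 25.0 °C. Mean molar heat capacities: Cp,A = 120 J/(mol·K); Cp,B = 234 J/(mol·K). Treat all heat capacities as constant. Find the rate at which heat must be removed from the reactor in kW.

Q_out = 130 kW

Extent of reaction ξ = 0.801 × 245 / 2 = 98.123 mol/min
Reaction term: ξ·ΔH°_rxn = 98.123 × -79.7 = -7820.4 kJ/min
Q = ΔH = -7820.4 kJ/min = -130.34 kW
Heat removed = 130.34 kW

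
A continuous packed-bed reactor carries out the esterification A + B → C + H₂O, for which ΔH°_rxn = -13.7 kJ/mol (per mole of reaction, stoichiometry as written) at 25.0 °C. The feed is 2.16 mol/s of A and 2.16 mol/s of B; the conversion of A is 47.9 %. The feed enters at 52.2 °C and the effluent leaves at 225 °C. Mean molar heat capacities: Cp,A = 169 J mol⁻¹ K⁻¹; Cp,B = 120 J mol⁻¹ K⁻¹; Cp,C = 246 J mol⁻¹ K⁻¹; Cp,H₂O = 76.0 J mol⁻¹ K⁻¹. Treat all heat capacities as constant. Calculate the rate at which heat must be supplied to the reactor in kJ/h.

Q_in = 362000 kJ/h

Extent of reaction ξ = 0.479 × 2.16 = 1.0346 mol/s
Reaction term: ξ·ΔH°_rxn = 1.0346 × -13.7 = -14.175 kJ/s
Sensible, feed 52.2→25 °C: -16.979 kJ/s
Outlet flows (mol/s): A 1.1254, B 1.1254, C 1.0346, H₂O 1.0346
Sensible, products 25→225 °C: 131.68 kJ/s
Q = ΔH = 100.52 kJ/s = 100.52 kW
Heat supplied = 361880 kJ/h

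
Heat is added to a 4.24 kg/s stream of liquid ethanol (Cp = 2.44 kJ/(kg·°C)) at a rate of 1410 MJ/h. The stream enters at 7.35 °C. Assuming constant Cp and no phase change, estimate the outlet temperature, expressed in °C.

T_out = 45.2 °C

Q = 1410 MJ/h = 391.67 kJ/s
ΔT = Q/(ṁ·Cp) = 391.67/(4.24×2.44) = 37.858 K
T_out = 7.35 + 37.858 = 45.208 °C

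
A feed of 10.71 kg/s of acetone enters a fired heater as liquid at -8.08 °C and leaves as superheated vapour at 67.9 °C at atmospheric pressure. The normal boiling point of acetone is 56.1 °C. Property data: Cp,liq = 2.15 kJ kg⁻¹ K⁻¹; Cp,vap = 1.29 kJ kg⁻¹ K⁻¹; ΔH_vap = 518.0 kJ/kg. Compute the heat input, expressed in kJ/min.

Q = 431000 kJ/min

liquid -8.08→56.1 °C: 137.99 kJ/kg
vaporisation at 56.1 °C: 518 kJ/kg
vapour 56.1→67.9 °C: 15.222 kJ/kg
Δh = 137.99 + 518 + 15.222 = 671.21 kJ/kg
Q = ṁ·Δh = 10.71 kg/s × 671.21 kJ/kg = 7188.6 kJ/s
|Q| = 7188.6 kW = 431320 kJ/min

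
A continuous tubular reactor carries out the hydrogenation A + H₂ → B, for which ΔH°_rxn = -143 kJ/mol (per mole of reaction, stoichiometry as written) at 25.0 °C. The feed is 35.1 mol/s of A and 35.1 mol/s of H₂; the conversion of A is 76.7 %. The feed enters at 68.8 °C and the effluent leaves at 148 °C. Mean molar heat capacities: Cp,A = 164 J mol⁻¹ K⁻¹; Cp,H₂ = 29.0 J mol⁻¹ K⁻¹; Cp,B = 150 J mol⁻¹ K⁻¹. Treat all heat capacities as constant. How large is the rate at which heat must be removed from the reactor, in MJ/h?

Extent of reaction ξ = 0.767 × 35.1 = 26.922 mol/s
Reaction term: ξ·ΔH°_rxn = 26.922 × -143 = -3849.8 kJ/s
Sensible, feed 68.8→25 °C: -296.71 kJ/s
Outlet flows (mol/s): A 8.1783, H₂ 8.1783, B 26.922
Sensible, products 25→148 °C: 690.85 kJ/s
Q = ΔH = -3455.7 kJ/s = -3455.7 kW
Heat removed = 12440 MJ/h

Q_out = 12400 MJ/h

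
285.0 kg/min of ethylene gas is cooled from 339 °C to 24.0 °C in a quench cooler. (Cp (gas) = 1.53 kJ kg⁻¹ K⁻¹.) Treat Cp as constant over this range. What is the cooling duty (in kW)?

Q = ṁ·Cp·ΔT = 285.0 × 1.53 × (24.0 − 339) = -137360 kJ/min
Converting: 137360 / 60 s = 2289.3 kW

Q_c = 2290 kW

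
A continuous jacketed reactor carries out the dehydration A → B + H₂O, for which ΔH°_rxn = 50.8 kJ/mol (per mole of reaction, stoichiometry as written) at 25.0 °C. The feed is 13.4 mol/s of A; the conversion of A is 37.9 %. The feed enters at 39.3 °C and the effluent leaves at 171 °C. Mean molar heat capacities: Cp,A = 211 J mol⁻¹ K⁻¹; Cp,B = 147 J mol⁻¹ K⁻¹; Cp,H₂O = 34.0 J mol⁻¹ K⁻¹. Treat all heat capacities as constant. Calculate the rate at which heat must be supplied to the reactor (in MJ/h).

Q_in = 2190 MJ/h

Extent of reaction ξ = 0.379 × 13.4 = 5.0786 mol/s
Reaction term: ξ·ΔH°_rxn = 5.0786 × 50.8 = 257.99 kJ/s
Sensible, feed 39.3→25 °C: -40.432 kJ/s
Outlet flows (mol/s): A 8.3214, B 5.0786, H₂O 5.0786
Sensible, products 25→171 °C: 390.56 kJ/s
Q = ΔH = 608.12 kJ/s = 608.12 kW
Heat supplied = 2189.2 MJ/h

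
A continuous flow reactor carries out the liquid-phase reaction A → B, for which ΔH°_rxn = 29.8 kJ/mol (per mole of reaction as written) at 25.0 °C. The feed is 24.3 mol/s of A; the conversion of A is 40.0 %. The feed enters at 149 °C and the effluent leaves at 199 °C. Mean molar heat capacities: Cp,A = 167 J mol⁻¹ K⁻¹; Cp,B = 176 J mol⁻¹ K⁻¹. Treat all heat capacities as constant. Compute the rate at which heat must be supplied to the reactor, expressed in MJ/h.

Extent of reaction ξ = 0.400 × 24.3 = 9.72 mol/s
Reaction term: ξ·ΔH°_rxn = 9.72 × 29.8 = 289.66 kJ/s
Sensible, feed 149→25 °C: -503.2 kJ/s
Outlet flows (mol/s): A 14.58, B 9.72
Sensible, products 25→199 °C: 721.33 kJ/s
Q = ΔH = 507.78 kJ/s = 507.78 kW
Heat supplied = 1828 MJ/h

Q_in = 1830 MJ/h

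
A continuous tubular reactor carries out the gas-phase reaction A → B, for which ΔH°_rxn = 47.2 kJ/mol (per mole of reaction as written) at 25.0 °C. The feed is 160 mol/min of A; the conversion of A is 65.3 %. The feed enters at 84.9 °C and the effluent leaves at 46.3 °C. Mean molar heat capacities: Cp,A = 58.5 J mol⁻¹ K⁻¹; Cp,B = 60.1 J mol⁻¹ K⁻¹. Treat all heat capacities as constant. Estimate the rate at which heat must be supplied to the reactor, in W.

Extent of reaction ξ = 0.653 × 160 = 104.48 mol/min
Reaction term: ξ·ΔH°_rxn = 104.48 × 47.2 = 4931.5 kJ/min
Sensible, feed 84.9→25 °C: -560.66 kJ/min
Outlet flows (mol/min): A 55.52, B 104.48
Sensible, products 25→46.3 °C: 202.93 kJ/min
Q = ΔH = 4573.7 kJ/min = 76.229 kW
Heat supplied = 76229 W

Q_in = 76200 W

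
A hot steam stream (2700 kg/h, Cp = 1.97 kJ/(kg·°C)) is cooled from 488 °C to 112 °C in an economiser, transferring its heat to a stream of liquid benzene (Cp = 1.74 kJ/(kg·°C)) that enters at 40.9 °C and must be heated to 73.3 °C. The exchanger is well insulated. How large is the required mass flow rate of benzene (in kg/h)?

Heat released by hot stream: Q = 2700 × 1.97 × (488 − 112) = 1.9999e+06 kJ/h
Energy balance on cold side (adiabatic exchanger): Q = ṁ_c·Cp_c·(T_c,out − T_c,in)
ṁ_c = 1.9999e+06 / [1.74 × (73.3 − 40.9)] = 35475 kg/h

ṁ_c = 35500 kg/h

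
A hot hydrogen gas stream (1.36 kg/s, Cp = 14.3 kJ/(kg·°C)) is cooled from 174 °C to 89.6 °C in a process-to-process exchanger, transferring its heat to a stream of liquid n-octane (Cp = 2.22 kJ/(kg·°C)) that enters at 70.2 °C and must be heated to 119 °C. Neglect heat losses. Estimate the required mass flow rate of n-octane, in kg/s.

Heat released by hot stream: Q = 1.36 × 14.3 × (174 − 89.6) = 1641.4 kJ/s
Energy balance on cold side (adiabatic exchanger): Q = ṁ_c·Cp_c·(T_c,out − T_c,in)
ṁ_c = 1641.4 / [2.22 × (119 − 70.2)] = 15.151 kg/s

ṁ_c = 15.2 kg/s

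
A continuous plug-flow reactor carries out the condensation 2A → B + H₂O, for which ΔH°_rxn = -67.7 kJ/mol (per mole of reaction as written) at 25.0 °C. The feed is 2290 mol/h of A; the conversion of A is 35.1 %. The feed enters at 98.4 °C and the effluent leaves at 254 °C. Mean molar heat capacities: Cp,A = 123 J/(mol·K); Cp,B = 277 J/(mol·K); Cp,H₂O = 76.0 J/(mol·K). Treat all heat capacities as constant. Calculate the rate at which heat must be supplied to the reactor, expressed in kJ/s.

Q_in = 7.35 kJ/s

Extent of reaction ξ = 0.351 × 2290 / 2 = 401.89 mol/h
Reaction term: ξ·ΔH°_rxn = 401.89 × -67.7 = -27208 kJ/h
Sensible, feed 98.4→25 °C: -20675 kJ/h
Outlet flows (mol/h): A 1486.2, B 401.89, H₂O 401.89
Sensible, products 25→254 °C: 74350 kJ/h
Q = ΔH = 26467 kJ/h = 7.352 kW
Heat supplied = 7.352 kJ/s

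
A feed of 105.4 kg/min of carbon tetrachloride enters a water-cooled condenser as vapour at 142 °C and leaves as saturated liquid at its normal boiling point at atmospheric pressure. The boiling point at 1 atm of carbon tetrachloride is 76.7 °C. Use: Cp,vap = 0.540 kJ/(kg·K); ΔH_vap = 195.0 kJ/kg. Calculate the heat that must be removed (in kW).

vapour 142→76.7 °C: -35.262 kJ/kg
condensation at 76.7 °C: -195 kJ/kg
Δh = -35.262 + -195 = -230.26 kJ/kg
Q = ṁ·Δh = 105.4 kg/min × -230.26 kJ/kg = -24270 kJ/min
|Q| = 404.49 kW

Q_c = 404 kW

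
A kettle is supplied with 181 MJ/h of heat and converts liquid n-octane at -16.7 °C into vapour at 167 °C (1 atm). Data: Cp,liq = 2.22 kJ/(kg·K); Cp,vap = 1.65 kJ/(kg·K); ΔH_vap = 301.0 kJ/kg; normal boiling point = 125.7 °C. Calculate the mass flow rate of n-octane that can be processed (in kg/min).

Δh = 2.22×(125.7−-16.7) + 301.0 + 1.65×(167−125.7) = 685.27 kJ/kg
Q = 181 MJ/h = 50.278 kJ/s = 3016.7 kJ/min
ṁ = Q/Δh = 3016.7 / 685.27 = 4.4021 kg/min

ṁ = 4.40 kg/min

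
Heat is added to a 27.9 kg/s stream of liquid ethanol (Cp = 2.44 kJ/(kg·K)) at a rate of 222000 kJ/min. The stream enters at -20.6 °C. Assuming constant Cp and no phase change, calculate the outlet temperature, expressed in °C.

Q = 222000 kJ/min = 3700 kJ/s
ΔT = Q/(ṁ·Cp) = 3700/(27.9×2.44) = 54.351 K
T_out = -20.6 + 54.351 = 33.751 °C

T_out = 33.8 °C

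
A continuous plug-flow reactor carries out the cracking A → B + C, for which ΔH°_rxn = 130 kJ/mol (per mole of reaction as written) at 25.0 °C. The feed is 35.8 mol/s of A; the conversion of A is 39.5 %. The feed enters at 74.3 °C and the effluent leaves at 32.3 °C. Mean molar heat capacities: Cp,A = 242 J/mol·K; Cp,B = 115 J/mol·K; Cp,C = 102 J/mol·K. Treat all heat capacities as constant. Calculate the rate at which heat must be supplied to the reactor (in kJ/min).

Q_in = 88300 kJ/min

Extent of reaction ξ = 0.395 × 35.8 = 14.141 mol/s
Reaction term: ξ·ΔH°_rxn = 14.141 × 130 = 1838.3 kJ/s
Sensible, feed 74.3→25 °C: -427.12 kJ/s
Outlet flows (mol/s): A 21.659, B 14.141, C 14.141
Sensible, products 25→32.3 °C: 60.664 kJ/s
Q = ΔH = 1471.9 kJ/s = 1471.9 kW
Heat supplied = 88313 kJ/min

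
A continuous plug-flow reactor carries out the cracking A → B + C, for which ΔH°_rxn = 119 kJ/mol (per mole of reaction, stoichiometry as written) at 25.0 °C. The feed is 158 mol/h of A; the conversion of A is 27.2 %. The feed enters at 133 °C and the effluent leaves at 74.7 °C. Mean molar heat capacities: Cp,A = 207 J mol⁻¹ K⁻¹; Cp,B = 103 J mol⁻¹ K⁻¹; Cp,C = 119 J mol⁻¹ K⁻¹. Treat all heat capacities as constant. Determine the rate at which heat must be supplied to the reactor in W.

Extent of reaction ξ = 0.272 × 158 = 42.976 mol/h
Reaction term: ξ·ΔH°_rxn = 42.976 × 119 = 5114.1 kJ/h
Sensible, feed 133→25 °C: -3532.2 kJ/h
Outlet flows (mol/h): A 115.02, B 42.976, C 42.976
Sensible, products 25→74.7 °C: 1657.5 kJ/h
Q = ΔH = 3239.4 kJ/h = 0.89984 kW
Heat supplied = 899.84 W

Q_in = 900 W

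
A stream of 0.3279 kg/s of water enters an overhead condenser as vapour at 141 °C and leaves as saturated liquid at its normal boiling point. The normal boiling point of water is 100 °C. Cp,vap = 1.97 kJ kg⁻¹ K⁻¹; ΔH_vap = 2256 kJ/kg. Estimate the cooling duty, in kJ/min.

Q_c = 46000 kJ/min

vapour 141→100 °C: -80.77 kJ/kg
condensation at 100 °C: -2256 kJ/kg
Δh = -80.77 + -2256 = -2336.8 kJ/kg
Q = ṁ·Δh = 0.3279 kg/s × -2336.8 kJ/kg = -766.23 kJ/s
|Q| = 766.23 kW = 45974 kJ/min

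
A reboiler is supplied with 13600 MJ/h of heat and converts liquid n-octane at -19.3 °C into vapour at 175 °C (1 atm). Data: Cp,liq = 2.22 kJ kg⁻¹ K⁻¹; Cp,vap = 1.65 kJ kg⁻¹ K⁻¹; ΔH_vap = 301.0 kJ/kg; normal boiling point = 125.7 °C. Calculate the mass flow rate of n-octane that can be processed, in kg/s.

Δh = 2.22×(125.7−-19.3) + 301.0 + 1.65×(175−125.7) = 704.25 kJ/kg
Q = 13600 MJ/h = 3777.8 kJ/s = 3777.8 kJ/s
ṁ = Q/Δh = 3777.8 / 704.25 = 5.3643 kg/s

ṁ = 5.36 kg/s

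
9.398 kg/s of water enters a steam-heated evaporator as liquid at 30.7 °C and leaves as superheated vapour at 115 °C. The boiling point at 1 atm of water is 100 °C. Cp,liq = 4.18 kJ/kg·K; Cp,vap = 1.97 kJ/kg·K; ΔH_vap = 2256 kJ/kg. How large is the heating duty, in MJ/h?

Q = 87100 MJ/h

liquid 30.7→100 °C: 289.67 kJ/kg
vaporisation at 100 °C: 2256 kJ/kg
vapour 100→115 °C: 29.55 kJ/kg
Δh = 289.67 + 2256 + 29.55 = 2575.2 kJ/kg
Q = ṁ·Δh = 9.398 kg/s × 2575.2 kJ/kg = 24202 kJ/s
|Q| = 24202 kW = 87127 MJ/h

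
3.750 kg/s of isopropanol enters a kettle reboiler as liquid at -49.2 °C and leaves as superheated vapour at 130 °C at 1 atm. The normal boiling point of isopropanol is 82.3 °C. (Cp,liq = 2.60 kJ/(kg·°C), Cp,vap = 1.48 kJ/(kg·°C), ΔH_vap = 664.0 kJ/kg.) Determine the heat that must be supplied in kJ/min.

liquid -49.2→82.3 °C: 341.9 kJ/kg
vaporisation at 82.3 °C: 664 kJ/kg
vapour 82.3→130 °C: 70.596 kJ/kg
Δh = 341.9 + 664 + 70.596 = 1076.5 kJ/kg
Q = ṁ·Δh = 3.750 kg/s × 1076.5 kJ/kg = 4036.9 kJ/s
|Q| = 4036.9 kW = 242210 kJ/min

Q = 242000 kJ/min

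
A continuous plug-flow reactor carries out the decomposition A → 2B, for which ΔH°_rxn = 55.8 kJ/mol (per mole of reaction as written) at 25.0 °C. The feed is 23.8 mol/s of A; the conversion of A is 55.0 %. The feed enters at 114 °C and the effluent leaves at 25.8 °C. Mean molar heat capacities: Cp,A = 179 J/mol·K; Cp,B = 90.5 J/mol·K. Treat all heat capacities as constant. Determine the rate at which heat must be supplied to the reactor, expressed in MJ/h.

Extent of reaction ξ = 0.550 × 23.8 = 13.09 mol/s
Reaction term: ξ·ΔH°_rxn = 13.09 × 55.8 = 730.42 kJ/s
Sensible, feed 114→25 °C: -379.16 kJ/s
Outlet flows (mol/s): A 10.71, B 26.18
Sensible, products 25→25.8 °C: 3.4291 kJ/s
Q = ΔH = 354.69 kJ/s = 354.69 kW
Heat supplied = 1276.9 MJ/h

Q_in = 1280 MJ/h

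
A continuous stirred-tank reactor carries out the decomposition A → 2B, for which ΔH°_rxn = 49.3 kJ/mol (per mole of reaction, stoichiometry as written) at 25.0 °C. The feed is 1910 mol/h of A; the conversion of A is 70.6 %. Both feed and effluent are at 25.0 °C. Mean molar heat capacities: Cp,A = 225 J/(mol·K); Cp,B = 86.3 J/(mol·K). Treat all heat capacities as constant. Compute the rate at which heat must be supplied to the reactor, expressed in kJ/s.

Extent of reaction ξ = 0.706 × 1910 = 1348.5 mol/h
Reaction term: ξ·ΔH°_rxn = 1348.5 × 49.3 = 66479 kJ/h
Q = ΔH = 66479 kJ/h = 18.466 kW
Heat supplied = 18.466 kJ/s

Q_in = 18.5 kJ/s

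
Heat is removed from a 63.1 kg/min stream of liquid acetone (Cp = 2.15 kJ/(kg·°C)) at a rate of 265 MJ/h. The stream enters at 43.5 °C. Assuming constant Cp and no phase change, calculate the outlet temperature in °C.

T_out = 10.9 °C

Q = 265 MJ/h = 4416.7 kJ/min
ΔT = Q/(ṁ·Cp) = 4416.7/(63.1×2.15) = 32.556 K
T_out = 43.5 − 32.556 = 10.944 °C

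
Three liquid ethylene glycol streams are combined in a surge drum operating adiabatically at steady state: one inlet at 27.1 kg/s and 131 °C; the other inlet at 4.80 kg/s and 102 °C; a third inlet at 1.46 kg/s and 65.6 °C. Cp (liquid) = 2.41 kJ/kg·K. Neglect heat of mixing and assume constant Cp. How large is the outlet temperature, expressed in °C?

T_out = 124 °C

Adiabatic, steady state ⇒ Σ ṁᵢCp,ᵢ(T_out − Tᵢ) = 0
T_out = Σ ṁᵢCp,ᵢTᵢ / Σ ṁᵢCp,ᵢ
      = 9966.5 / 80.398 = 123.97 °C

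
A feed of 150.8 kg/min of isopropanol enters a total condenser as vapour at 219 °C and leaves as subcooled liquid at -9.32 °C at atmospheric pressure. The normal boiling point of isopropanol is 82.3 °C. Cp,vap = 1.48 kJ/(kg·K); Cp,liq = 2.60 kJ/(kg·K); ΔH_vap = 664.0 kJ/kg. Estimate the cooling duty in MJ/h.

Q_c = 9990 MJ/h

vapour 219→82.3 °C: -202.32 kJ/kg
condensation at 82.3 °C: -664 kJ/kg
liquid 82.3→-9.32 °C: -238.21 kJ/kg
Δh = -202.32 + -664 + -238.21 = -1104.5 kJ/kg
Q = ṁ·Δh = 150.8 kg/min × -1104.5 kJ/kg = -166560 kJ/min
|Q| = 2776 kW = 9993.8 MJ/h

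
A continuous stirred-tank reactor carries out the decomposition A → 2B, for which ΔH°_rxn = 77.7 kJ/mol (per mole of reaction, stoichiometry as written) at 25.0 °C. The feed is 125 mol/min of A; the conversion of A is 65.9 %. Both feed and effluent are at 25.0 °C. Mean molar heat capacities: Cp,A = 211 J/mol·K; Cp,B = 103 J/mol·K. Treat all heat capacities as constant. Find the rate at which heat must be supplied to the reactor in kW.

Q_in = 107 kW

Extent of reaction ξ = 0.659 × 125 = 82.375 mol/min
Reaction term: ξ·ΔH°_rxn = 82.375 × 77.7 = 6400.5 kJ/min
Q = ΔH = 6400.5 kJ/min = 106.68 kW
Heat supplied = 106.68 kW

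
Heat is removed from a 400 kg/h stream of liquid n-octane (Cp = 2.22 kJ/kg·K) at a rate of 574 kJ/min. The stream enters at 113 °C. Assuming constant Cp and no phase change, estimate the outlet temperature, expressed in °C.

Q = 574 kJ/min = 34440 kJ/h
ΔT = Q/(ṁ·Cp) = 34440/(400×2.22) = 38.784 K
T_out = 113 − 38.784 = 74.216 °C

T_out = 74.2 °C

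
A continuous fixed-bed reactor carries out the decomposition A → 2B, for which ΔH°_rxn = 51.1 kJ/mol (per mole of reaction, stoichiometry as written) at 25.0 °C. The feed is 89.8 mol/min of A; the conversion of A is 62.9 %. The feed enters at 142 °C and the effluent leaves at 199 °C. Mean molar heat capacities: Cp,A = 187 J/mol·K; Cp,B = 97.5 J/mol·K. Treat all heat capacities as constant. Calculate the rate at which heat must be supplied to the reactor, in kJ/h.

Extent of reaction ξ = 0.629 × 89.8 = 56.484 mol/min
Reaction term: ξ·ΔH°_rxn = 56.484 × 51.1 = 2886.3 kJ/min
Sensible, feed 142→25 °C: -1964.7 kJ/min
Outlet flows (mol/min): A 33.316, B 112.97
Sensible, products 25→199 °C: 3000.5 kJ/min
Q = ΔH = 3922.1 kJ/min = 65.369 kW
Heat supplied = 235330 kJ/h

Q_in = 235000 kJ/h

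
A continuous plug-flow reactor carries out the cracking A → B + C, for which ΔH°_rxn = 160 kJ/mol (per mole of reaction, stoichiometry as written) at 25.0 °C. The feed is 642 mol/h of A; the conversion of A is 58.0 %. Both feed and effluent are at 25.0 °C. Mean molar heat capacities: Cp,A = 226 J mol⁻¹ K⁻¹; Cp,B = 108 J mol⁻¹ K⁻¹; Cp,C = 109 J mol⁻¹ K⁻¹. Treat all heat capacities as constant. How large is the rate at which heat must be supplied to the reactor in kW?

Q_in = 16.5 kW

Extent of reaction ξ = 0.580 × 642 = 372.36 mol/h
Reaction term: ξ·ΔH°_rxn = 372.36 × 160 = 59578 kJ/h
Q = ΔH = 59578 kJ/h = 16.549 kW
Heat supplied = 16.549 kW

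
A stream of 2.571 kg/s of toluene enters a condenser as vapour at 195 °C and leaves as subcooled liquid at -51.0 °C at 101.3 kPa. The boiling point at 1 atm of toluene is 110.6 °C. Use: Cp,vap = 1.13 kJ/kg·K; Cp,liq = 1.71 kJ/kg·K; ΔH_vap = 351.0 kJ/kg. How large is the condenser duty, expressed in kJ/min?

vapour 195→110.6 °C: -95.372 kJ/kg
condensation at 110.6 °C: -351 kJ/kg
liquid 110.6→-51.0 °C: -276.34 kJ/kg
Δh = -95.372 + -351 + -276.34 = -722.71 kJ/kg
Q = ṁ·Δh = 2.571 kg/s × -722.71 kJ/kg = -1858.1 kJ/s
|Q| = 1858.1 kW = 111480 kJ/min

Q_c = 111000 kJ/min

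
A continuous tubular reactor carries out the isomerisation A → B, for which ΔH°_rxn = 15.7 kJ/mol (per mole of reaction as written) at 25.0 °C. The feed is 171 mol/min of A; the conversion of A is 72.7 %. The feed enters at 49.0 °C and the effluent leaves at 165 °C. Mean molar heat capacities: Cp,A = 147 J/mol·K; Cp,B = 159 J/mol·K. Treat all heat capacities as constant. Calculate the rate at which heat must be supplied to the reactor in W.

Q_in = 84600 W

Extent of reaction ξ = 0.727 × 171 = 124.32 mol/min
Reaction term: ξ·ΔH°_rxn = 124.32 × 15.7 = 1951.8 kJ/min
Sensible, feed 49.0→25 °C: -603.29 kJ/min
Outlet flows (mol/min): A 46.683, B 124.32
Sensible, products 25→165 °C: 3728 kJ/min
Q = ΔH = 5076.5 kJ/min = 84.609 kW
Heat supplied = 84609 W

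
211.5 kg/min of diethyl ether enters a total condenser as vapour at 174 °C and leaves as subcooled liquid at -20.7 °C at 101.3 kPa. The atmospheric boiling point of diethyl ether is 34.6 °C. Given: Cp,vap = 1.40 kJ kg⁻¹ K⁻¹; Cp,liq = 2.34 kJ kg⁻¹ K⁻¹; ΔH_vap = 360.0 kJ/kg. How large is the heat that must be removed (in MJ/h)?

Q_c = 8690 MJ/h

vapour 174→34.6 °C: -195.16 kJ/kg
condensation at 34.6 °C: -360 kJ/kg
liquid 34.6→-20.7 °C: -129.4 kJ/kg
Δh = -195.16 + -360 + -129.4 = -684.56 kJ/kg
Q = ṁ·Δh = 211.5 kg/min × -684.56 kJ/kg = -144780 kJ/min
|Q| = 2413.1 kW = 8687.1 MJ/h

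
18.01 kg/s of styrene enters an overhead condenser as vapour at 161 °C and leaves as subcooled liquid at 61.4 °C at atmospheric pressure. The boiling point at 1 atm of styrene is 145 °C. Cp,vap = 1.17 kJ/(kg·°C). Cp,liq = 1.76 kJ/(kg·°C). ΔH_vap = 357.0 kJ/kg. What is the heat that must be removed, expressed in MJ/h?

Q_c = 33900 MJ/h

vapour 161→145 °C: -18.72 kJ/kg
condensation at 145 °C: -357 kJ/kg
liquid 145→61.4 °C: -147.14 kJ/kg
Δh = -18.72 + -357 + -147.14 = -522.86 kJ/kg
Q = ṁ·Δh = 18.01 kg/s × -522.86 kJ/kg = -9416.6 kJ/s
|Q| = 9416.6 kW = 33900 MJ/h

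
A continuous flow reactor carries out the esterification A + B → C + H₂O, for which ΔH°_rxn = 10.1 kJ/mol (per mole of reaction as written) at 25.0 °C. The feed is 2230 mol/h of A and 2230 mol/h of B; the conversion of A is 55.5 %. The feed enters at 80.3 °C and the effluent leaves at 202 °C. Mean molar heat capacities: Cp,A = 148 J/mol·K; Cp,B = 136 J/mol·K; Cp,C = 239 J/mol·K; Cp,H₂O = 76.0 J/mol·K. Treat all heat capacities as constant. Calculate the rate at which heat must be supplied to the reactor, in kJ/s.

Q_in = 26.8 kJ/s

Extent of reaction ξ = 0.555 × 2230 = 1237.7 mol/h
Reaction term: ξ·ΔH°_rxn = 1237.7 × 10.1 = 12500 kJ/h
Sensible, feed 80.3→25 °C: -35023 kJ/h
Outlet flows (mol/h): A 992.35, B 992.35, C 1237.7, H₂O 1237.7
Sensible, products 25→202 °C: 118890 kJ/h
Q = ΔH = 96366 kJ/h = 26.768 kW
Heat supplied = 26.768 kJ/s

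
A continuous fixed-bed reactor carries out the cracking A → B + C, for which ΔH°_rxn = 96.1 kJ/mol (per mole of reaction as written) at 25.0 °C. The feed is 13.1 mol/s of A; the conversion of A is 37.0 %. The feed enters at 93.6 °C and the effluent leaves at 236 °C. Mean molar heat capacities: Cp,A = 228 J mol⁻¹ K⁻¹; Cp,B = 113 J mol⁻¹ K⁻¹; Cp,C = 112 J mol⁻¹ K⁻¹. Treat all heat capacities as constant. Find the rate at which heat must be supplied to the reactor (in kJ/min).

Extent of reaction ξ = 0.370 × 13.1 = 4.847 mol/s
Reaction term: ξ·ΔH°_rxn = 4.847 × 96.1 = 465.8 kJ/s
Sensible, feed 93.6→25 °C: -204.89 kJ/s
Outlet flows (mol/s): A 8.253, B 4.847, C 4.847
Sensible, products 25→236 °C: 627.15 kJ/s
Q = ΔH = 888.05 kJ/s = 888.05 kW
Heat supplied = 53283 kJ/min

Q_in = 53300 kJ/min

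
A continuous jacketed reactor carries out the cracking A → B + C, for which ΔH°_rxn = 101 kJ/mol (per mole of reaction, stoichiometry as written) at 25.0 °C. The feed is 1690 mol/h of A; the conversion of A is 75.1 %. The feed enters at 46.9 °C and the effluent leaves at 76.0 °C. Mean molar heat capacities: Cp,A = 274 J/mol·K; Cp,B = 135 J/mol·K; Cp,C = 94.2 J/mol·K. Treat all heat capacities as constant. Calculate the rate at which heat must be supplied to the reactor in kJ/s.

Q_in = 38.5 kJ/s

Extent of reaction ξ = 0.751 × 1690 = 1269.2 mol/h
Reaction term: ξ·ΔH°_rxn = 1269.2 × 101 = 128190 kJ/h
Sensible, feed 46.9→25 °C: -10141 kJ/h
Outlet flows (mol/h): A 420.81, B 1269.2, C 1269.2
Sensible, products 25→76.0 °C: 20716 kJ/h
Q = ΔH = 138760 kJ/h = 38.545 kW
Heat supplied = 38.545 kJ/s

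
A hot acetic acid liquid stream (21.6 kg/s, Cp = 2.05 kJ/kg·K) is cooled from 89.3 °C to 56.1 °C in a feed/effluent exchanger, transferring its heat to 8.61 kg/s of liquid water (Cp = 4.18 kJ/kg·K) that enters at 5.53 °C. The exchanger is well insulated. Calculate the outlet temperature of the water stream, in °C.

Heat released by hot stream: Q = 21.6 × 2.05 × (89.3 − 56.1) = 1470.1 kJ/s
Energy balance on cold side (adiabatic exchanger): Q = ṁ_c·Cp_c·(T_c,out − T_c,in)
T_c,out = 5.53 + 1470.1/(8.61 × 4.18) = 46.378 °C

T_c,out = 46.4 °C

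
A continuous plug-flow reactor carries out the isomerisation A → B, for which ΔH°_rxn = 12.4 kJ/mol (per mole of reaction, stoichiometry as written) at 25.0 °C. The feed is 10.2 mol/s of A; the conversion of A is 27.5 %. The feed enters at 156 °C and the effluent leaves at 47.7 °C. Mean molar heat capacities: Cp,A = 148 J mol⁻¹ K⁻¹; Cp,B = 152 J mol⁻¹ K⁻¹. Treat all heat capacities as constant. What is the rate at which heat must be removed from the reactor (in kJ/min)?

Q_out = 7710 kJ/min

Extent of reaction ξ = 0.275 × 10.2 = 2.805 mol/s
Reaction term: ξ·ΔH°_rxn = 2.805 × 12.4 = 34.782 kJ/s
Sensible, feed 156→25 °C: -197.76 kJ/s
Outlet flows (mol/s): A 7.395, B 2.805
Sensible, products 25→47.7 °C: 34.523 kJ/s
Q = ΔH = -128.45 kJ/s = -128.45 kW
Heat removed = 7707.2 kJ/min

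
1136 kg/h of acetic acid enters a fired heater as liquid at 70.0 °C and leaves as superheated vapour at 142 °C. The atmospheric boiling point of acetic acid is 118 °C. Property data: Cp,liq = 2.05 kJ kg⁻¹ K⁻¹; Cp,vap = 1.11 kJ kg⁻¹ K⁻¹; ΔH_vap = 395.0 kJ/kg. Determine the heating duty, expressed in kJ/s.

Q = 164 kJ/s

liquid 70.0→118 °C: 98.4 kJ/kg
vaporisation at 118 °C: 395 kJ/kg
vapour 118→142 °C: 26.64 kJ/kg
Δh = 98.4 + 395 + 26.64 = 520.04 kJ/kg
Q = ṁ·Δh = 1136 kg/h × 520.04 kJ/kg = 590770 kJ/h
|Q| = 164.1 kW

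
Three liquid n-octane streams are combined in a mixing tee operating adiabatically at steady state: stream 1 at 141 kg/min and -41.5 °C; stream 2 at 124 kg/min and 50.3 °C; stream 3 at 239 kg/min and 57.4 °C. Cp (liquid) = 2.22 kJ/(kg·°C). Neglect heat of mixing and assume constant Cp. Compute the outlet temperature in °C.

T_out = 28.0 °C

Energy balance with Q = 0: Σ ṁᵢCp,ᵢ(T_out − Tᵢ) = 0
Σ ṁᵢCp,ᵢTᵢ = 141×2.22×-41.5 + 124×2.22×50.3 + 239×2.22×57.4 = 31312
Σ ṁᵢCp,ᵢ = 141×2.22 + 124×2.22 + 239×2.22 = 1118.9
T_out = 31312 / 1118.9 = 27.985 °C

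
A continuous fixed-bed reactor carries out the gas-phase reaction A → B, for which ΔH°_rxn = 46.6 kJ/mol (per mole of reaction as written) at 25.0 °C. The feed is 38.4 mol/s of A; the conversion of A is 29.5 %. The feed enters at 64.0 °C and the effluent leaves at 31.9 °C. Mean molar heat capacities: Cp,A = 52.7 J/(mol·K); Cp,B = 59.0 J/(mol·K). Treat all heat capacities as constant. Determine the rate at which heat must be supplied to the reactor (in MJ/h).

Extent of reaction ξ = 0.295 × 38.4 = 11.328 mol/s
Reaction term: ξ·ΔH°_rxn = 11.328 × 46.6 = 527.88 kJ/s
Sensible, feed 64.0→25 °C: -78.924 kJ/s
Outlet flows (mol/s): A 27.072, B 11.328
Sensible, products 25→31.9 °C: 14.456 kJ/s
Q = ΔH = 463.42 kJ/s = 463.42 kW
Heat supplied = 1668.3 MJ/h

Q_in = 1670 MJ/h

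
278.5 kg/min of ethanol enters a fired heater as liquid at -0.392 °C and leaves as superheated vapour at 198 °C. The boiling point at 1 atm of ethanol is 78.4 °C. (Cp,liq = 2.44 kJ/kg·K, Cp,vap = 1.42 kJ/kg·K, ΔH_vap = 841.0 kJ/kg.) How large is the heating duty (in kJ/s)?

liquid -0.392→78.4 °C: 192.25 kJ/kg
vaporisation at 78.4 °C: 841 kJ/kg
vapour 78.4→198 °C: 169.83 kJ/kg
Δh = 192.25 + 841 + 169.83 = 1203.1 kJ/kg
Q = ṁ·Δh = 278.5 kg/min × 1203.1 kJ/kg = 335060 kJ/min
|Q| = 5584.3 kW

Q = 5580 kJ/s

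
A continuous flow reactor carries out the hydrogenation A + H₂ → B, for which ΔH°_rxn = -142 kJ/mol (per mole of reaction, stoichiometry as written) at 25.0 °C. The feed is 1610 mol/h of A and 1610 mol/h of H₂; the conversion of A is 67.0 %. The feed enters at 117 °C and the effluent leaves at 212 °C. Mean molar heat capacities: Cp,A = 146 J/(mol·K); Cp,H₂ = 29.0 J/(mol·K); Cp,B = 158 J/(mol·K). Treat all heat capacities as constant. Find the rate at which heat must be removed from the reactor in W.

Q_out = 36100 W

Extent of reaction ξ = 0.670 × 1610 = 1078.7 mol/h
Reaction term: ξ·ΔH°_rxn = 1078.7 × -142 = -153180 kJ/h
Sensible, feed 117→25 °C: -25921 kJ/h
Outlet flows (mol/h): A 531.3, H₂ 531.3, B 1078.7
Sensible, products 25→212 °C: 49258 kJ/h
Q = ΔH = -129840 kJ/h = -36.066 kW
Heat removed = 36066 W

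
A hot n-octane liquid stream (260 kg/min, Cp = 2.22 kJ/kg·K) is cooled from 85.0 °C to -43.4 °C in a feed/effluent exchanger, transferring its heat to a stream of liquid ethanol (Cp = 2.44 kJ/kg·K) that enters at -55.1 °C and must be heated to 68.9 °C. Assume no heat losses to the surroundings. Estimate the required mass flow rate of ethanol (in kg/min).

Heat released by hot stream: Q = 260 × 2.22 × (85.0 − -43.4) = 74112 kJ/min
Energy balance on cold side (adiabatic exchanger): Q = ṁ_c·Cp_c·(T_c,out − T_c,in)
ṁ_c = 74112 / [2.44 × (68.9 − -55.1)] = 244.95 kg/min

ṁ_c = 245 kg/min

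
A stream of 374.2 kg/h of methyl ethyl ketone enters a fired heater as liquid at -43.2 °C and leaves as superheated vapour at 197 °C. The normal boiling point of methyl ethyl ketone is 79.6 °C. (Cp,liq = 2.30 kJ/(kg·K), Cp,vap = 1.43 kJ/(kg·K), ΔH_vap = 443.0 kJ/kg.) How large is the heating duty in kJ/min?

liquid -43.2→79.6 °C: 282.44 kJ/kg
vaporisation at 79.6 °C: 443 kJ/kg
vapour 79.6→197 °C: 167.88 kJ/kg
Δh = 282.44 + 443 + 167.88 = 893.32 kJ/kg
Q = ṁ·Δh = 374.2 kg/h × 893.32 kJ/kg = 334280 kJ/h
|Q| = 92.856 kW = 5571.4 kJ/min

Q = 5570 kJ/min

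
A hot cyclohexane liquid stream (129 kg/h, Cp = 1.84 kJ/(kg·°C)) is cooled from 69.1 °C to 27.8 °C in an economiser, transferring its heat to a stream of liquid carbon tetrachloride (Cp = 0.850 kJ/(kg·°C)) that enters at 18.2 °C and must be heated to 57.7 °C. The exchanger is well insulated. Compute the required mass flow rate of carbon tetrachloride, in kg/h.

Heat released by hot stream: Q = 129 × 1.84 × (69.1 − 27.8) = 9803 kJ/h
Energy balance on cold side (adiabatic exchanger): Q = ṁ_c·Cp_c·(T_c,out − T_c,in)
ṁ_c = 9803 / [0.850 × (57.7 − 18.2)] = 291.97 kg/h

ṁ_c = 292 kg/h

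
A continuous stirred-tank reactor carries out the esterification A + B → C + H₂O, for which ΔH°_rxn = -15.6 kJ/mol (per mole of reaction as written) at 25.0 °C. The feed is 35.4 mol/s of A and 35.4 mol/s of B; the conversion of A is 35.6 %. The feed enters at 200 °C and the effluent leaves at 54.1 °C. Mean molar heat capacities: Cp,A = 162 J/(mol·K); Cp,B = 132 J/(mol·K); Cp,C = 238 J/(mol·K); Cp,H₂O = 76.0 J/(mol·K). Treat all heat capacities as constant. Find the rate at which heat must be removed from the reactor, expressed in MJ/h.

Extent of reaction ξ = 0.356 × 35.4 = 12.602 mol/s
Reaction term: ξ·ΔH°_rxn = 12.602 × -15.6 = -196.6 kJ/s
Sensible, feed 200→25 °C: -1821.3 kJ/s
Outlet flows (mol/s): A 22.798, B 22.798, C 12.602, H₂O 12.602
Sensible, products 25→54.1 °C: 310.2 kJ/s
Q = ΔH = -1707.7 kJ/s = -1707.7 kW
Heat removed = 6147.8 MJ/h

Q_out = 6150 MJ/h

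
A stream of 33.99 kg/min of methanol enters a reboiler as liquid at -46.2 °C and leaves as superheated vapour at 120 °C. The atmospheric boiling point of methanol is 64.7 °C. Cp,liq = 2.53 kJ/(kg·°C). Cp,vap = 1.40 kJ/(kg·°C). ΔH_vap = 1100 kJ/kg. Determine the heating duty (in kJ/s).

liquid -46.2→64.7 °C: 280.58 kJ/kg
vaporisation at 64.7 °C: 1100 kJ/kg
vapour 64.7→120 °C: 77.42 kJ/kg
Δh = 280.58 + 1100 + 77.42 = 1458 kJ/kg
Q = ṁ·Δh = 33.99 kg/min × 1458 kJ/kg = 49557 kJ/min
|Q| = 825.96 kW

Q = 826 kJ/s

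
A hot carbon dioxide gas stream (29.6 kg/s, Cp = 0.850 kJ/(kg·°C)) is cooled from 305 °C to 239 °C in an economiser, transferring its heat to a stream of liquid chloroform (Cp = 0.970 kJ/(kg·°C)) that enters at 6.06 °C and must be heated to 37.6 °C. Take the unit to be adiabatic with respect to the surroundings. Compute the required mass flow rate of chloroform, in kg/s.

ṁ_c = 54.3 kg/s

Heat released by hot stream: Q = 29.6 × 0.850 × (305 − 239) = 1660.6 kJ/s
Energy balance on cold side (adiabatic exchanger): Q = ṁ_c·Cp_c·(T_c,out − T_c,in)
ṁ_c = 1660.6 / [0.970 × (37.6 − 6.06)] = 54.278 kg/s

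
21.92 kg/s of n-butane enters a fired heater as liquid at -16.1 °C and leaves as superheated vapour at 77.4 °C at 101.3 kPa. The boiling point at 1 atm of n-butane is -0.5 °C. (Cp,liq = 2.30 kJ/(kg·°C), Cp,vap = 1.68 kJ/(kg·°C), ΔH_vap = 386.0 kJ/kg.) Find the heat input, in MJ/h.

Q = 43600 MJ/h

liquid -16.1→-0.5 °C: 35.88 kJ/kg
vaporisation at -0.5 °C: 386 kJ/kg
vapour -0.5→77.4 °C: 130.87 kJ/kg
Δh = 35.88 + 386 + 130.87 = 552.75 kJ/kg
Q = ṁ·Δh = 21.92 kg/s × 552.75 kJ/kg = 12116 kJ/s
|Q| = 12116 kW = 43619 MJ/h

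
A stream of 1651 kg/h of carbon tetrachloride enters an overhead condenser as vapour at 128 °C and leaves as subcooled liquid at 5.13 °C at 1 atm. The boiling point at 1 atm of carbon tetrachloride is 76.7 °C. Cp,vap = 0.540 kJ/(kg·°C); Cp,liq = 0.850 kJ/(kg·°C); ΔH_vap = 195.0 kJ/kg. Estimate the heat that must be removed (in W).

Q_c = 130000 W

vapour 128→76.7 °C: -27.702 kJ/kg
condensation at 76.7 °C: -195 kJ/kg
liquid 76.7→5.13 °C: -60.835 kJ/kg
Δh = -27.702 + -195 + -60.835 = -283.54 kJ/kg
Q = ṁ·Δh = 1651 kg/h × -283.54 kJ/kg = -468120 kJ/h
|Q| = 130.03 kW = 130030 W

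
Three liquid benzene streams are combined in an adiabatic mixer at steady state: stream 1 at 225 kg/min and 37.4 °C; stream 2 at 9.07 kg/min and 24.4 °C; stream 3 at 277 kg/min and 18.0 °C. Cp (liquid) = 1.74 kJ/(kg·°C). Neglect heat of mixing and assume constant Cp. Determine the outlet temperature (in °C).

No heat crosses the boundary, so H_out = H_in.
T_out = Σ ṁᵢCp,ᵢTᵢ / Σ ṁᵢCp,ᵢ
      = 23703 / 889.26 = 26.654 °C

T_out = 26.7 °C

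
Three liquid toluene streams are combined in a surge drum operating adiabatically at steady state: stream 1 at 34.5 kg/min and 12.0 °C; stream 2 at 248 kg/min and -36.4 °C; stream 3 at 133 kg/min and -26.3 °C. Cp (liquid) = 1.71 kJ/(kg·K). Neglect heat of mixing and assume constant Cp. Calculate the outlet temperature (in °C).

No heat crosses the boundary, so H_out = H_in.
Σ ṁᵢCp,ᵢTᵢ = 34.5×1.71×12.0 + 248×1.71×-36.4 + 133×1.71×-26.3 = -20710
Σ ṁᵢCp,ᵢ = 34.5×1.71 + 248×1.71 + 133×1.71 = 710.5
T_out = -20710 / 710.5 = -29.148 °C

T_out = -29.1 °C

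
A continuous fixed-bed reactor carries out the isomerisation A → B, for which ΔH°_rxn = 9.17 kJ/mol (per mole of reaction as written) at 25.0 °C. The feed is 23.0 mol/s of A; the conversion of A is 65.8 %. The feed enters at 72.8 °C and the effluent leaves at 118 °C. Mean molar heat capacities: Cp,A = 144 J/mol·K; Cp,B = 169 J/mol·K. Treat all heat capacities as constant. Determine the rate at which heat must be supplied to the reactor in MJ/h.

Extent of reaction ξ = 0.658 × 23.0 = 15.134 mol/s
Reaction term: ξ·ΔH°_rxn = 15.134 × 9.17 = 138.78 kJ/s
Sensible, feed 72.8→25 °C: -158.31 kJ/s
Outlet flows (mol/s): A 7.866, B 15.134
Sensible, products 25→118 °C: 343.2 kJ/s
Q = ΔH = 323.67 kJ/s = 323.67 kW
Heat supplied = 1165.2 MJ/h

Q_in = 1170 MJ/h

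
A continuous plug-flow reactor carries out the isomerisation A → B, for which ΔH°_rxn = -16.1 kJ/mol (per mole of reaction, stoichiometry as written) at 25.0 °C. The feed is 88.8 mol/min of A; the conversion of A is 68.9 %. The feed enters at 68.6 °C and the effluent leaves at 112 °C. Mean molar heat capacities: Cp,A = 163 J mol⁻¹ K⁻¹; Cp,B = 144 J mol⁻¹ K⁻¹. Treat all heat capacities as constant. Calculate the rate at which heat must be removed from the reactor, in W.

Q_out = 7630 W

Extent of reaction ξ = 0.689 × 88.8 = 61.183 mol/min
Reaction term: ξ·ΔH°_rxn = 61.183 × -16.1 = -985.05 kJ/min
Sensible, feed 68.6→25 °C: -631.08 kJ/min
Outlet flows (mol/min): A 27.617, B 61.183
Sensible, products 25→112 °C: 1158.1 kJ/min
Q = ΔH = -458 kJ/min = -7.6333 kW
Heat removed = 7633.3 W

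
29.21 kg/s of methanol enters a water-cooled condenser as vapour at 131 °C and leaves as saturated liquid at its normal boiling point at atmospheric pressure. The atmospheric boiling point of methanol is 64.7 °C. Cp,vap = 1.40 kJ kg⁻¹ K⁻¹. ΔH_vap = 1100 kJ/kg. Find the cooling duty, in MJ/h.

vapour 131→64.7 °C: -92.82 kJ/kg
condensation at 64.7 °C: -1100 kJ/kg
Δh = -92.82 + -1100 = -1192.8 kJ/kg
Q = ṁ·Δh = 29.21 kg/s × -1192.8 kJ/kg = -34842 kJ/s
|Q| = 34842 kW = 125430 MJ/h

Q_c = 125000 MJ/h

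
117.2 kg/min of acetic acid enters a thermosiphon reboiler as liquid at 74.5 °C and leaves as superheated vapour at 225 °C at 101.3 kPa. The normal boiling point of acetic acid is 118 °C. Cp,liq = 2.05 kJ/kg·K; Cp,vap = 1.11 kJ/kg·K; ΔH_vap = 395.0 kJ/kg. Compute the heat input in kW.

Q = 1180 kW

liquid 74.5→118 °C: 89.175 kJ/kg
vaporisation at 118 °C: 395 kJ/kg
vapour 118→225 °C: 118.77 kJ/kg
Δh = 89.175 + 395 + 118.77 = 602.95 kJ/kg
Q = ṁ·Δh = 117.2 kg/min × 602.95 kJ/kg = 70665 kJ/min
|Q| = 1177.8 kW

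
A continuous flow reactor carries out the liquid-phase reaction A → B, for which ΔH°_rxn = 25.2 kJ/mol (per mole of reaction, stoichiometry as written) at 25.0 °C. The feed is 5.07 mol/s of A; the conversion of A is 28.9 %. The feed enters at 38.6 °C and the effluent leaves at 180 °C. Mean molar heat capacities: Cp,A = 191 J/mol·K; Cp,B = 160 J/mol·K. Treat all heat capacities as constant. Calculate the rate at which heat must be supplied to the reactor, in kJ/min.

Q_in = 10000 kJ/min

Extent of reaction ξ = 0.289 × 5.07 = 1.4652 mol/s
Reaction term: ξ·ΔH°_rxn = 1.4652 × 25.2 = 36.924 kJ/s
Sensible, feed 38.6→25 °C: -13.17 kJ/s
Outlet flows (mol/s): A 3.6048, B 1.4652
Sensible, products 25→180 °C: 143.06 kJ/s
Q = ΔH = 166.81 kJ/s = 166.81 kW
Heat supplied = 10009 kJ/min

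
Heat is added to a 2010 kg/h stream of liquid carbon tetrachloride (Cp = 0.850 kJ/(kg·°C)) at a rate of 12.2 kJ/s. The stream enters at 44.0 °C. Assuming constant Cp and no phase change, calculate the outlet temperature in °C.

T_out = 69.7 °C

Q = 12.2 kJ/s = 43920 kJ/h
ΔT = Q/(ṁ·Cp) = 43920/(2010×0.850) = 25.707 K
T_out = 44.0 + 25.707 = 69.707 °C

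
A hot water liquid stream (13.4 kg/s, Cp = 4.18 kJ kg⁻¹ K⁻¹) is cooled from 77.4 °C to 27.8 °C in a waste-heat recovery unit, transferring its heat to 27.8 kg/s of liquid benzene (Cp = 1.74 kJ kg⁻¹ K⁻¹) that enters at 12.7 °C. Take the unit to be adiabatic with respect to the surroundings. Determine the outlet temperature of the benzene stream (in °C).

Heat released by hot stream: Q = 13.4 × 4.18 × (77.4 − 27.8) = 2778.2 kJ/s
Energy balance on cold side (adiabatic exchanger): Q = ṁ_c·Cp_c·(T_c,out − T_c,in)
T_c,out = 12.7 + 2778.2/(27.8 × 1.74) = 70.134 °C

T_c,out = 70.1 °C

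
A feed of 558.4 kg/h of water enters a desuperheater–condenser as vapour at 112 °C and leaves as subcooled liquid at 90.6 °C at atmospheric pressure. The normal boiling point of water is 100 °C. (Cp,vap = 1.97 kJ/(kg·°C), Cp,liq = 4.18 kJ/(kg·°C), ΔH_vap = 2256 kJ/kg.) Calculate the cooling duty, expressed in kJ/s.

vapour 112→100 °C: -23.64 kJ/kg
condensation at 100 °C: -2256 kJ/kg
liquid 100→90.6 °C: -39.292 kJ/kg
Δh = -23.64 + -2256 + -39.292 = -2318.9 kJ/kg
Q = ṁ·Δh = 558.4 kg/h × -2318.9 kJ/kg = -1.2949e+06 kJ/h
|Q| = 359.69 kW

Q_c = 360 kJ/s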